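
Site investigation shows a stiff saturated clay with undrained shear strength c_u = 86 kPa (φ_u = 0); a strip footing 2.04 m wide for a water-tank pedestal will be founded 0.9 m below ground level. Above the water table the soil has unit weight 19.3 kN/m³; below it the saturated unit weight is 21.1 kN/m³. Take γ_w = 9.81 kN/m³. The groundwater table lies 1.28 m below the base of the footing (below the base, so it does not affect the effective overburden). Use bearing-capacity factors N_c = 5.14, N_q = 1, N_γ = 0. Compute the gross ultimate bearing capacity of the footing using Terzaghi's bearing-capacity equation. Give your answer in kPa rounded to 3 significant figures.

Effective surcharge at the founding depth q = γ·D_f = 19.3 × 0.9 = 17.37 kPa.
q_ult = c·N_c + q·N_q
     = 86 × 5.14 + 17.37 × 1
     = 442.04 + 17.37 = 459.41 kPa.

q_ult ≈ 459 kPa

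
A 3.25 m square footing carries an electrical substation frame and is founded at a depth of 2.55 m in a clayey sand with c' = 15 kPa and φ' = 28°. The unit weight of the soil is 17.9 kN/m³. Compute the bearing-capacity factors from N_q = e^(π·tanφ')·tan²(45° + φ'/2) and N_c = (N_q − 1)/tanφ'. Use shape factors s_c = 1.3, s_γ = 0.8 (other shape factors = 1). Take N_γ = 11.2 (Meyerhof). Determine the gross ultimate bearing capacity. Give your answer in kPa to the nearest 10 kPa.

tan28° = 0.5317, so N_q = e^(π×0.5317)·tan²(59°) = 5.314 × 2.77 = 14.72.
N_c = (14.72 − 1)/tan28° = 25.8.
Overburden at base level: q = 17.9 × 2.55 = 45.645 kPa.
Cohesion term c·N_c·s_c = 15 × 25.803 × 1.3 = 503.17 kPa; surcharge term q·N_q = 45.645 × 14.72 = 671.89 kPa; self-weight term 0.5·γ·B·N_γ·s_γ = 0.5 × 17.9 × 3.25 × 11.2 × 0.8 = 260.62 kPa.
q_ult = 503.17 + 671.89 + 260.62 = 1435.7 kPa.

q_ult ≈ 1440 kPa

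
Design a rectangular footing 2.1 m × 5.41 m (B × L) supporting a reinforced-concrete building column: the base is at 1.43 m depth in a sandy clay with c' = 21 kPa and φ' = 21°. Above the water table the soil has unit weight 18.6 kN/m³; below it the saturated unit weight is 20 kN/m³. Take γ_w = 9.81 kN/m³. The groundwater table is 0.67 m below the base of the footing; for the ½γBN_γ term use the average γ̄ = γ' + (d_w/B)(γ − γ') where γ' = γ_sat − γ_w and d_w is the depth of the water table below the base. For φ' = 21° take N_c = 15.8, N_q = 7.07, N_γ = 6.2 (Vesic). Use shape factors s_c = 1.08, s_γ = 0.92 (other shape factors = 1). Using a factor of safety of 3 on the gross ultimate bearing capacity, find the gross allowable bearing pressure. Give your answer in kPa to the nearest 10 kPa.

q_all ≈ 210 kPa

Effective surcharge at the founding depth q = γ·D_f = 18.6 × 1.43 = 26.598 kPa.
With d_w = 0.67 m < B, γ̄ = 10.19 + (0.67/2.1) × (18.6 − 10.19) = 12.873 kN/m³.
q_ult = c·N_c·s_c + q·N_q + 0.5·γ·B·N_γ·s_γ
     = 21 × 15.8 × 1.08 + 26.598 × 7.07 + 0.5 × 12.873 × 2.1 × 6.2 × 0.92
     = 358.34 + 188.05 + 77.1 = 623.49 kPa.
q_all = 623.49 / 3 = 207.83 kPa.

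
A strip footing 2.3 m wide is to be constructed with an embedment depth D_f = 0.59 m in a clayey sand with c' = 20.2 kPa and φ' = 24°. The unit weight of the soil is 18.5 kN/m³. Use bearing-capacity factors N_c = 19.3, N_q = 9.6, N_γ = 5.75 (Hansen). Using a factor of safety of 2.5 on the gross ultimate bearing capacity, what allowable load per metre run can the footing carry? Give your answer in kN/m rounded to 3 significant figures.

q = γ·D_f = 18.5 × 0.59 = 10.915 kPa.
c·N_c = 20.2 × 19.3 = 389.86 kPa
q·N_q = 10.915 × 9.6 = 104.78 kPa
0.5·γ·B·N_γ = 0.5 × 18.5 × 2.3 × 5.75 = 122.33 kPa
q_ult = 389.86 + 104.78 + 122.33 = 616.98 kPa.
Gross allowable pressure q_all = 616.98 / 2.5 = 246.79 kPa.
Allowable wall load = q_all × B = 246.79 × 2.3 = 567.62 kN per metre run.

≈ 568 kN/m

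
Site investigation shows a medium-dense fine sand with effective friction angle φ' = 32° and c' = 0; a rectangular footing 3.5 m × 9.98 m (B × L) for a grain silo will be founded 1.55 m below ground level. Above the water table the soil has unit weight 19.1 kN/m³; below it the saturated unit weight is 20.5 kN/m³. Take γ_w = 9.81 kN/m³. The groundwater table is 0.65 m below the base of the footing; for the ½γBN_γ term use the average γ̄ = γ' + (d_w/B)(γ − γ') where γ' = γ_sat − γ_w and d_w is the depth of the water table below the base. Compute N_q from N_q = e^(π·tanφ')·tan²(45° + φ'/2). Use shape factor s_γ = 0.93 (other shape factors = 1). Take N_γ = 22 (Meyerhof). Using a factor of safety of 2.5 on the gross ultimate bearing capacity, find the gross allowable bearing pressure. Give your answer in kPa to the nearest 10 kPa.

N_q = e^(π·tan32°)·tan²(61°) = 23.18.
Effective surcharge at the founding depth q = γ·D_f = 19.1 × 1.55 = 29.605 kPa.
With d_w = 0.65 m < B, γ̄ = 10.69 + (0.65/3.5) × (19.1 − 10.69) = 12.252 kN/m³.
q_ult = q·N_q + 0.5·γ·B·N_γ·s_γ
     = 29.605 × 23.177 + 0.5 × 12.252 × 3.5 × 22 × 0.93
     = 686.15 + 438.68 = 1124.8 kPa.
q_all = 1124.8 / 2.5 = 449.93 kPa.

q_all ≈ 450 kPa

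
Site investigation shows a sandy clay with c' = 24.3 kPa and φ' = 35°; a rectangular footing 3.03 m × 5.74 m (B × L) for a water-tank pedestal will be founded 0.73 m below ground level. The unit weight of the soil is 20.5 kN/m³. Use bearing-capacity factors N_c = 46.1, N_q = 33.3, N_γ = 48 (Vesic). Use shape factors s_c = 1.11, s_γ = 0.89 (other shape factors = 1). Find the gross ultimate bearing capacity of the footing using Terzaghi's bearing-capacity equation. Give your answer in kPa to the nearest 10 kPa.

q = γ·D_f = 20.5 × 0.73 = 14.965 kPa.
c·N_c·s_c = 24.3 × 46.1 × 1.11 = 1243.5 kPa
q·N_q = 14.965 × 33.3 = 498.33 kPa
0.5·γ·B·N_γ·s_γ = 0.5 × 20.5 × 3.03 × 48 × 0.89 = 1326.8 kPa
q_ult = 1243.5 + 498.33 + 1326.8 = 3068.6 kPa.

q_ult ≈ 3070 kPa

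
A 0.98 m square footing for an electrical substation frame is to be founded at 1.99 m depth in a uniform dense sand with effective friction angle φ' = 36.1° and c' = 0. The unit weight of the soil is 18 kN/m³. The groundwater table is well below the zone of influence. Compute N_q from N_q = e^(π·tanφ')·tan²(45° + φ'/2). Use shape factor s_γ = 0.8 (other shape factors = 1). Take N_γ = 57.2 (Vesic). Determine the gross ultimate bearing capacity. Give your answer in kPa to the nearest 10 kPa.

tan36.1° = 0.7292, so N_q = e^(π×0.7292)·tan²(63.05°) = 9.884 × 3.869 = 38.24.
Overburden at base level: q = 18 × 1.99 = 35.82 kPa.
Surcharge term q·N_q = 35.82 × 38.235 = 1369.6 kPa; self-weight term 0.5·γ·B·N_γ·s_γ = 0.5 × 18 × 0.98 × 57.2 × 0.8 = 403.6 kPa.
q_ult = 1369.6 + 403.6 = 1773.2 kPa.

q_ult ≈ 1770 kPa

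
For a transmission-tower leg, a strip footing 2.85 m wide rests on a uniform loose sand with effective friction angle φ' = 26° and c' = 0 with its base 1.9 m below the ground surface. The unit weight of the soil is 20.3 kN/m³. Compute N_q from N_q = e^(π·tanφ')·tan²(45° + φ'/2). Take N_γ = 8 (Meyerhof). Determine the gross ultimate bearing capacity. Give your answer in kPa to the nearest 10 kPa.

q_ult ≈ 690 kPa

tan26° = 0.4877, so N_q = e^(π×0.4877)·tan²(58°) = 4.629 × 2.561 = 11.85.
Effective surcharge at the founding depth q = γ·D_f = 20.3 × 1.9 = 38.57 kPa.
q_ult = q·N_q + 0.5·γ·B·N_γ
     = 38.57 × 11.854 + 0.5 × 20.3 × 2.85 × 8
     = 457.22 + 231.42 = 688.64 kPa.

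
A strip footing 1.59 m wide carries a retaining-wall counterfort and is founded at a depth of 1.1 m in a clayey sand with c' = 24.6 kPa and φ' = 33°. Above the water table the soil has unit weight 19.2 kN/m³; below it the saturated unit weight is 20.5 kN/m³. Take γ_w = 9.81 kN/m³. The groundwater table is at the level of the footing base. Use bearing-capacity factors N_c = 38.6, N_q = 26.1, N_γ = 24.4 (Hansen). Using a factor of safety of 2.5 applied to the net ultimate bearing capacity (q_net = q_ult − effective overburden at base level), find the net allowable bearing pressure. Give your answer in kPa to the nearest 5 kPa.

Effective surcharge at the founding depth q = γ·D_f = 19.2 × 1.1 = 21.12 kPa.
The water table coincides with the base, so in the self-weight term γ → γ' = 10.69 kN/m³.
q_ult = c·N_c + q·N_q + 0.5·γ·B·N_γ
     = 24.6 × 38.6 + 21.12 × 26.1 + 0.5 × 10.69 × 1.59 × 24.4
     = 949.56 + 551.23 + 207.36 = 1708.2 kPa.
Net ultimate: q_net = 1708.2 − 21.12 = 1687 kPa.
q_all(net) = 1687 / 2.5 = 674.81 kPa.

q_all(net) ≈ 675 kPa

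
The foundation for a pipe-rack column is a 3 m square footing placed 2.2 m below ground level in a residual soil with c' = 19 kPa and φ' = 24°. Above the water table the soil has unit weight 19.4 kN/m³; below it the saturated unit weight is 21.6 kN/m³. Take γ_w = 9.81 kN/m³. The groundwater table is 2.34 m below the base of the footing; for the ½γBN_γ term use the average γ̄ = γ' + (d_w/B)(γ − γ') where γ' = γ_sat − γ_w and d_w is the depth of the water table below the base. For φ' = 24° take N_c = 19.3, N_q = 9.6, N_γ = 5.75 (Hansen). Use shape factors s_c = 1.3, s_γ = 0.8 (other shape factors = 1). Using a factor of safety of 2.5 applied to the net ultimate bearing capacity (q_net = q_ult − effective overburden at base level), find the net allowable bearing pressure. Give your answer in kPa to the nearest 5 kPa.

q_all(net) ≈ 385 kPa

Overburden at base level: q = 19.4 × 2.2 = 42.68 kPa.
The water table is 2.34 m below the base (< B = 3 m), so the ½γBN_γ term uses γ̄ = γ' + (d_w/B)(γ − γ') = 11.79 + (2.34/3)(19.4 − 11.79) = 17.726 kN/m³.
Cohesion term c·N_c·s_c = 19 × 19.3 × 1.3 = 476.71 kPa; surcharge term q·N_q = 42.68 × 9.6 = 409.73 kPa; self-weight term 0.5·γ·B·N_γ·s_γ = 0.5 × 17.726 × 3 × 5.75 × 0.8 = 122.31 kPa.
q_ult = 476.71 + 409.73 + 122.31 = 1008.7 kPa.
Net ultimate: q_net = 1008.7 − 42.68 = 966.07 kPa.
q_all(net) = 966.07 / 2.5 = 386.43 kPa.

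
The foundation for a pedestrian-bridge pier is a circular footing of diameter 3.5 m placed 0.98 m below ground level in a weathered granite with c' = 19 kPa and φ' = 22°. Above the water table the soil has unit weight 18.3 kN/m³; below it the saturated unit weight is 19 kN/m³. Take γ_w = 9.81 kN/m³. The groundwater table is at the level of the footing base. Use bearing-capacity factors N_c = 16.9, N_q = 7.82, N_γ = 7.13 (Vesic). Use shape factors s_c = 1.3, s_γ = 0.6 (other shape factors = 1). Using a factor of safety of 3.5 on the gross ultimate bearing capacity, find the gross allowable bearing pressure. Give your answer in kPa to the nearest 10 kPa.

q_all ≈ 180 kPa

Effective surcharge at the founding depth q = γ·D_f = 18.3 × 0.98 = 17.934 kPa.
The water table coincides with the base, so in the self-weight term γ → γ' = 9.19 kN/m³.
q_ult = c·N_c·s_c + q·N_q + 0.5·γ·B·N_γ·s_γ
     = 19 × 16.9 × 1.3 + 17.934 × 7.82 + 0.5 × 9.19 × 3.5 × 7.13 × 0.6
     = 417.43 + 140.24 + 68.801 = 626.47 kPa.
q_all = 626.47 / 3.5 = 178.99 kPa.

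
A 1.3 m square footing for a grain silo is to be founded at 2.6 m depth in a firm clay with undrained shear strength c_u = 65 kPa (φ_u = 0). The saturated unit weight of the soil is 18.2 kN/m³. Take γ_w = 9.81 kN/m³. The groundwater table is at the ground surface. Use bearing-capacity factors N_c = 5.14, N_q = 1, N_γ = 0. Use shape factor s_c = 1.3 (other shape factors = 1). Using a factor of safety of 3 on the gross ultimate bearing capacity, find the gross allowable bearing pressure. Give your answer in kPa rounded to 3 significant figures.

With the water table at the surface the whole profile is submerged: γ' = 18.2 − 9.81 = 8.39 kN/m³, so q = γ'·D_f = 21.814 kPa.
q_ult = c·N_c·s_c + q·N_q
     = 65 × 5.14 × 1.3 + 21.814 × 1
     = 434.33 + 21.814 = 456.14 kPa.
q_all = 456.14 / 3 = 152.05 kPa.

q_all ≈ 152 kPa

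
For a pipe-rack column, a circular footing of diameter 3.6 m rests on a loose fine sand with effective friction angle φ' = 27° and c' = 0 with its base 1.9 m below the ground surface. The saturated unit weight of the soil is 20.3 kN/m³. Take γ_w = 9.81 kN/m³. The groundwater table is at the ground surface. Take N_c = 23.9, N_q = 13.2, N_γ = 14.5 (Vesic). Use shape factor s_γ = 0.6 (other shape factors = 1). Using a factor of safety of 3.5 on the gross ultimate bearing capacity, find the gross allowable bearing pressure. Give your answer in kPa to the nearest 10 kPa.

Water table at ground surface, so effective unit weight γ' = 20.3 − 9.81 = 10.49 kN/m³ is used throughout; overburden q = 10.49 × 1.9 = 19.931 kPa; the same γ' applies in the ½γBN_γ term.
Surcharge term q·N_q = 19.931 × 13.2 = 263.09 kPa; self-weight term 0.5·γ·B·N_γ·s_γ = 0.5 × 10.49 × 3.6 × 14.5 × 0.6 = 164.27 kPa.
q_ult = 263.09 + 164.27 = 427.36 kPa.
q_all = 427.36 / 3.5 = 122.1 kPa.

q_all ≈ 120 kPa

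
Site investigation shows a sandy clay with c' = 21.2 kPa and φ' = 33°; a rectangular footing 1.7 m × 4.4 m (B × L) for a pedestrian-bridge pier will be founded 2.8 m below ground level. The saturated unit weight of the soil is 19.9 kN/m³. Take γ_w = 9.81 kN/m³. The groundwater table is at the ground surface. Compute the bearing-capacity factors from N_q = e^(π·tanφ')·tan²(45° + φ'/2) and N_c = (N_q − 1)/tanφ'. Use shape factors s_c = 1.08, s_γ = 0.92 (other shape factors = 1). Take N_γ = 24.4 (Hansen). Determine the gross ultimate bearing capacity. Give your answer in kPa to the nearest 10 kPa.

q_ult ≈ 1810 kPa

tan33° = 0.6494, so N_q = e^(π×0.6494)·tan²(61.5°) = 7.692 × 3.392 = 26.09.
N_c = (26.09 − 1)/tan33° = 38.64.
γ' = 19.9 − 9.81 = 10.09 kN/m³ (submerged throughout). q = 10.09 × 2.8 = 28.252 kPa; the same γ' applies in the ½γBN_γ term.
c·N_c·s_c = 21.2 × 38.638 × 1.08 = 884.66 kPa
q·N_q = 28.252 × 26.092 = 737.15 kPa
0.5·γ·B·N_γ·s_γ = 0.5 × 10.09 × 1.7 × 24.4 × 0.92 = 192.53 kPa
q_ult = 884.66 + 737.15 + 192.53 = 1814.3 kPa.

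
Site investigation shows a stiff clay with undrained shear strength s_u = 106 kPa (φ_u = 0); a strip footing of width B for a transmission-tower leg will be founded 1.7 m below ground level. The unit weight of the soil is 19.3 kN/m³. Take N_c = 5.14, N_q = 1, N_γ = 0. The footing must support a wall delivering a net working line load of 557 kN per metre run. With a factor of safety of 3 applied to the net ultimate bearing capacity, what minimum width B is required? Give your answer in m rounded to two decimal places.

B = 3.07 m

q = γ·D_f = 19.3 × 1.7 = 32.81 kPa.
c·N_c = 106 × 5.14 = 544.84 kPa
q·N_q = 32.81 × 1 = 32.81 kPa
q_ult = 544.84 + 32.81 = 577.65 kPa.
For φ = 0 the ½γBN_γ term vanishes, so q_ult is independent of B. q_net = 577.65 − 32.81 = 544.84 kPa; q_all(net) = 544.84/3 = 181.61 kPa.
Required width B = w / q_all(net) = 557 / 181.61 = 3.067 m.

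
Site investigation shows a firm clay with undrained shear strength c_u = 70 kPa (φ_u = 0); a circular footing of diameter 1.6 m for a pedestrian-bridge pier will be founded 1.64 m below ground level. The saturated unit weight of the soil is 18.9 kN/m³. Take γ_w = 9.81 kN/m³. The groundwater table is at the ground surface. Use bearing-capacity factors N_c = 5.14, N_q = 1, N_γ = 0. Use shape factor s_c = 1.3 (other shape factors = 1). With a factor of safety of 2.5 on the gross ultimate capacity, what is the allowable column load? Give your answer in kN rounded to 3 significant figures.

With the water table at the surface the whole profile is submerged: γ' = 18.9 − 9.81 = 9.09 kN/m³, so q = γ'·D_f = 14.908 kPa.
q_ult = c·N_c·s_c + q·N_q
     = 70 × 5.14 × 1.3 + 14.908 × 1
     = 467.74 + 14.908 = 482.65 kPa.
Gross allowable pressure q_all = 482.65 / 2.5 = 193.06 kPa.
Footing area = 2.0106 m², so allowable column load = 193.06 × 2.0106 = 388.16 kN.

P_all ≈ 388 kN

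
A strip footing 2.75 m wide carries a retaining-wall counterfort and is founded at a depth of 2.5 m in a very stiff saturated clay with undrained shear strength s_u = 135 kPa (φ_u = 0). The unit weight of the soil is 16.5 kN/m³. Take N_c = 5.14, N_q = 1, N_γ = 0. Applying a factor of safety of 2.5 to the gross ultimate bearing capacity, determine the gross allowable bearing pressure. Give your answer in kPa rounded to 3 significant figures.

q_all ≈ 294 kPa

Effective surcharge at the founding depth q = γ·D_f = 16.5 × 2.5 = 41.25 kPa.
q_ult = c·N_c + q·N_q
     = 135 × 5.14 + 41.25 × 1
     = 693.9 + 41.25 = 735.15 kPa.
q_all = q_ult / FS = 735.15 / 2.5 = 294.06 kPa.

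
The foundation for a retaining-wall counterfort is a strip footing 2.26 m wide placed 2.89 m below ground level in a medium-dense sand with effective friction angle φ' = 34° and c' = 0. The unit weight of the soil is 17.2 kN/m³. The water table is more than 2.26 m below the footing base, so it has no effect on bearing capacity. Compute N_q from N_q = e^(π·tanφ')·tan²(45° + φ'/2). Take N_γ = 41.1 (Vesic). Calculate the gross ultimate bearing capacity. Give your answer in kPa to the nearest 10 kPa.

q_ult ≈ 2260 kPa

tan34° = 0.6745, so N_q = e^(π×0.6745)·tan²(62°) = 8.323 × 3.537 = 29.44.
q = γ·D_f = 17.2 × 2.89 = 49.708 kPa.
q·N_q = 49.708 × 29.44 = 1463.4 kPa
0.5·γ·B·N_γ = 0.5 × 17.2 × 2.26 × 41.1 = 798.82 kPa
q_ult = 1463.4 + 798.82 = 2262.2 kPa.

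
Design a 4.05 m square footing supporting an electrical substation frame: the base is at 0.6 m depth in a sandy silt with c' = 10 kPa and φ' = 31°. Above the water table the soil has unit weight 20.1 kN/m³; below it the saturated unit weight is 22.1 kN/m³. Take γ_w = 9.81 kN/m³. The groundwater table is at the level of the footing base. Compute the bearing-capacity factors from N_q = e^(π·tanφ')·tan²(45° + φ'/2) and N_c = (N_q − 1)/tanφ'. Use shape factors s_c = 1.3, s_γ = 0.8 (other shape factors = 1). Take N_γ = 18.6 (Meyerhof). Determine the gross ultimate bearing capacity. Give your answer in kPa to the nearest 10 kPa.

tan31° = 0.6009, so N_q = e^(π×0.6009)·tan²(60.5°) = 6.604 × 3.124 = 20.63.
N_c = (20.63 − 1)/tan31° = 32.67.
Effective surcharge at the founding depth q = γ·D_f = 20.1 × 0.6 = 12.06 kPa.
The water table coincides with the base, so in the self-weight term γ → γ' = 12.29 kN/m³.
q_ult = c·N_c·s_c + q·N_q + 0.5·γ·B·N_γ·s_γ
     = 10 × 32.671 × 1.3 + 12.06 × 20.631 + 0.5 × 12.29 × 4.05 × 18.6 × 0.8
     = 424.72 + 248.81 + 370.32 = 1043.9 kPa.

q_ult ≈ 1040 kPa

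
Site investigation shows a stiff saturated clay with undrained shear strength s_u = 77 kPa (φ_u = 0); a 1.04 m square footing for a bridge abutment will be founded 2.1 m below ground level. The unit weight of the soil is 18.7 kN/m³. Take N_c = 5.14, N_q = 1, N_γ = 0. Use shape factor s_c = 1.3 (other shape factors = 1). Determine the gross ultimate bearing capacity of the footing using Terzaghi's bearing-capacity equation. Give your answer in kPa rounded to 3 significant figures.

Effective surcharge at the founding depth q = γ·D_f = 18.7 × 2.1 = 39.27 kPa.
q_ult = c·N_c·s_c + q·N_q
     = 77 × 5.14 × 1.3 + 39.27 × 1
     = 514.51 + 39.27 = 553.78 kPa.

q_ult ≈ 554 kPa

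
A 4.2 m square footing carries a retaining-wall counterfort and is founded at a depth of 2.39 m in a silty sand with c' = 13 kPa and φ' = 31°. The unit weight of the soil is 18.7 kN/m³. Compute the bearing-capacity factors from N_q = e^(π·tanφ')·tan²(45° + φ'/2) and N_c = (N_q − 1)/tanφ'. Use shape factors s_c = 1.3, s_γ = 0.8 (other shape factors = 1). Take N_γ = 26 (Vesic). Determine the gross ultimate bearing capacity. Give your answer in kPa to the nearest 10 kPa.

q_ult ≈ 2290 kPa

tan31° = 0.6009, so N_q = e^(π×0.6009)·tan²(60.5°) = 6.604 × 3.124 = 20.63.
N_c = (20.63 − 1)/tan31° = 32.67.
Overburden at base level: q = 18.7 × 2.39 = 44.693 kPa.
Cohesion term c·N_c·s_c = 13 × 32.671 × 1.3 = 552.14 kPa; surcharge term q·N_q = 44.693 × 20.631 = 922.05 kPa; self-weight term 0.5·γ·B·N_γ·s_γ = 0.5 × 18.7 × 4.2 × 26 × 0.8 = 816.82 kPa.
q_ult = 552.14 + 922.05 + 816.82 = 2291 kPa.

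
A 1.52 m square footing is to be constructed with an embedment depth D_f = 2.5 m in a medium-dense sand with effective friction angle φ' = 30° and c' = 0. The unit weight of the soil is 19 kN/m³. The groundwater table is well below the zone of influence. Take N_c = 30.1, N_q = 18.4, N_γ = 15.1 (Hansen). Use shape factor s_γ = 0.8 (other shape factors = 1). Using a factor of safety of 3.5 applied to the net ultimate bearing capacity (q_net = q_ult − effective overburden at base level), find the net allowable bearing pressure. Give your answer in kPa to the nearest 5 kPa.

q = γ·D_f = 19 × 2.5 = 47.5 kPa.
q·N_q = 47.5 × 18.4 = 874 kPa
0.5·γ·B·N_γ·s_γ = 0.5 × 19 × 1.52 × 15.1 × 0.8 = 174.44 kPa
q_ult = 874 + 174.44 = 1048.4 kPa.
Net ultimate: q_net = 1048.4 − 47.5 = 1000.9 kPa.
q_all(net) = 1000.9 / 3.5 = 285.98 kPa.

q_all(net) ≈ 285 kPa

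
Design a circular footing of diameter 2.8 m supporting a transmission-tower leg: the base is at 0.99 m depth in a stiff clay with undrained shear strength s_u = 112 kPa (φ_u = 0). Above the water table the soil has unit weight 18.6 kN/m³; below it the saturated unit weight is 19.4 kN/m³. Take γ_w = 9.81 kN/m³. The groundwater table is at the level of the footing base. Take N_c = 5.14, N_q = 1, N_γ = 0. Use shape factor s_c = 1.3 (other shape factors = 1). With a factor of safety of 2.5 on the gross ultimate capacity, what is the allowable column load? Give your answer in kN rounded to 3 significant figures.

Effective surcharge at the founding depth q = γ·D_f = 18.6 × 0.99 = 18.414 kPa.
q_ult = c·N_c·s_c + q·N_q
     = 112 × 5.14 × 1.3 + 18.414 × 1
     = 748.38 + 18.414 = 766.8 kPa.
Gross allowable pressure q_all = 766.8 / 2.5 = 306.72 kPa.
Footing area = 6.1575 m², so allowable column load = 306.72 × 6.1575 = 1888.6 kN.

P_all ≈ 1890 kN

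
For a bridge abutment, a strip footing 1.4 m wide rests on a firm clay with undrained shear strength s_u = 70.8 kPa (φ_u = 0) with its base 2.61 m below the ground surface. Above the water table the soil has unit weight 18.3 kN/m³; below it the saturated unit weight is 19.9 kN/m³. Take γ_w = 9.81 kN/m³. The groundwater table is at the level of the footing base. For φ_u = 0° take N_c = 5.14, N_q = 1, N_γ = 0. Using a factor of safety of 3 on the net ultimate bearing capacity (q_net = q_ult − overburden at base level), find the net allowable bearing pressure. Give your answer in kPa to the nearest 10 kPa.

q_all(net) ≈ 120 kPa

Effective surcharge at the founding depth q = γ·D_f = 18.3 × 2.61 = 47.763 kPa.
q_ult = c·N_c + q·N_q
     = 70.8 × 5.14 + 47.763 × 1
     = 363.91 + 47.763 = 411.67 kPa.
q_net = 411.67 − 47.763 = 363.91 kPa.
q_all(net) = 363.91 / 3 = 121.3 kPa.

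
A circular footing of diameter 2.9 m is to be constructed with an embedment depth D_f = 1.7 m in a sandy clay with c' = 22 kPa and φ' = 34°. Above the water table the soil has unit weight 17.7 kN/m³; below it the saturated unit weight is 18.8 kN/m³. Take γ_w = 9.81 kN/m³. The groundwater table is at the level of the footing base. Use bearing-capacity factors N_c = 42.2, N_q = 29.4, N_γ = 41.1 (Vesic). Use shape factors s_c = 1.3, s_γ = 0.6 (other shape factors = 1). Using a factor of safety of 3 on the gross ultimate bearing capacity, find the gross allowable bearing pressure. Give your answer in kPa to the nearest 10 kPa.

q_all ≈ 800 kPa

Effective surcharge at the founding depth q = γ·D_f = 17.7 × 1.7 = 30.09 kPa.
The water table coincides with the base, so in the self-weight term γ → γ' = 8.99 kN/m³.
q_ult = c·N_c·s_c + q·N_q + 0.5·γ·B·N_γ·s_γ
     = 22 × 42.2 × 1.3 + 30.09 × 29.4 + 0.5 × 8.99 × 2.9 × 41.1 × 0.6
     = 1206.9 + 884.65 + 321.46 = 2413 kPa.
q_all = 2413 / 3 = 804.34 kPa.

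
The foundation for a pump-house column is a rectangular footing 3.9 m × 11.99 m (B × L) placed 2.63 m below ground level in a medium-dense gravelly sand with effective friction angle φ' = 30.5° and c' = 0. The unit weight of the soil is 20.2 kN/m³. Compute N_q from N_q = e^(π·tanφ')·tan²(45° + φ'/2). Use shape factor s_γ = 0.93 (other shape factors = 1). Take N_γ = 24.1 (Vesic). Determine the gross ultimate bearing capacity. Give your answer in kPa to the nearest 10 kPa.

tan30.5° = 0.589, so N_q = e^(π×0.589)·tan²(60.25°) = 6.363 × 3.061 = 19.48.
q = γ·D_f = 20.2 × 2.63 = 53.126 kPa.
q·N_q = 53.126 × 19.479 = 1034.9 kPa
0.5·γ·B·N_γ·s_γ = 0.5 × 20.2 × 3.9 × 24.1 × 0.93 = 882.85 kPa
q_ult = 1034.9 + 882.85 = 1917.7 kPa.

q_ult ≈ 1920 kPa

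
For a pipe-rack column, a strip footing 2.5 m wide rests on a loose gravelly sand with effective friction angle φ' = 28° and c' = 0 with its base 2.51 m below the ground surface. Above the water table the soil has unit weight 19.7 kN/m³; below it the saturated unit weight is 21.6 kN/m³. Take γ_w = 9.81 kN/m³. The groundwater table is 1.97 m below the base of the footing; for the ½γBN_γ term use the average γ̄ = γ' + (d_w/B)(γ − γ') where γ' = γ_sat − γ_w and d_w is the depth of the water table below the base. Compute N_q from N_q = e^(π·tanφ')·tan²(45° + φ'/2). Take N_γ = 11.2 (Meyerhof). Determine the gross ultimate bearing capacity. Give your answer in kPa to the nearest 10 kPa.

tan28° = 0.5317, so N_q = e^(π×0.5317)·tan²(59°) = 5.314 × 2.77 = 14.72.
Overburden at base level: q = 19.7 × 2.51 = 49.447 kPa.
The water table is 1.97 m below the base (< B = 2.5 m), so the ½γBN_γ term uses γ̄ = γ' + (d_w/B)(γ − γ') = 11.79 + (1.97/2.5)(19.7 − 11.79) = 18.023 kN/m³.
Surcharge term q·N_q = 49.447 × 14.72 = 727.85 kPa; self-weight term 0.5·γ·B·N_γ = 0.5 × 18.023 × 2.5 × 11.2 = 252.32 kPa.
q_ult = 727.85 + 252.32 = 980.18 kPa.

q_ult ≈ 980 kPa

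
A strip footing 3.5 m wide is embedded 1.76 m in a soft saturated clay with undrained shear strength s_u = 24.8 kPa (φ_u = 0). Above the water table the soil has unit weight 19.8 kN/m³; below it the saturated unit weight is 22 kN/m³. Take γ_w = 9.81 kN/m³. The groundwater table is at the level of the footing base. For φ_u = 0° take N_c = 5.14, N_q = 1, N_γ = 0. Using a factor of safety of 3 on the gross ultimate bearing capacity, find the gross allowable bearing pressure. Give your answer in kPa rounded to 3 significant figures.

Effective surcharge at the founding depth q = γ·D_f = 19.8 × 1.76 = 34.848 kPa.
q_ult = c·N_c + q·N_q
     = 24.8 × 5.14 + 34.848 × 1
     = 127.47 + 34.848 = 162.32 kPa.
q_all = 162.32 / 3 = 54.107 kPa.

q_all ≈ 54.1 kPa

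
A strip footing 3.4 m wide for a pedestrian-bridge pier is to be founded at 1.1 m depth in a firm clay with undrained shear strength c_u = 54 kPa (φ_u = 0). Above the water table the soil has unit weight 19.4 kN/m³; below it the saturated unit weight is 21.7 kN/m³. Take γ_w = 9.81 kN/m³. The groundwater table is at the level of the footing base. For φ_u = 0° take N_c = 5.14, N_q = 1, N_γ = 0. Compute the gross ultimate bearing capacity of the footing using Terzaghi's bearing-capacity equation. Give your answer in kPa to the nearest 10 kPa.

Effective surcharge at the founding depth q = γ·D_f = 19.4 × 1.1 = 21.34 kPa.
q_ult = c·N_c + q·N_q
     = 54 × 5.14 + 21.34 × 1
     = 277.56 + 21.34 = 298.9 kPa.

q_ult ≈ 300 kPa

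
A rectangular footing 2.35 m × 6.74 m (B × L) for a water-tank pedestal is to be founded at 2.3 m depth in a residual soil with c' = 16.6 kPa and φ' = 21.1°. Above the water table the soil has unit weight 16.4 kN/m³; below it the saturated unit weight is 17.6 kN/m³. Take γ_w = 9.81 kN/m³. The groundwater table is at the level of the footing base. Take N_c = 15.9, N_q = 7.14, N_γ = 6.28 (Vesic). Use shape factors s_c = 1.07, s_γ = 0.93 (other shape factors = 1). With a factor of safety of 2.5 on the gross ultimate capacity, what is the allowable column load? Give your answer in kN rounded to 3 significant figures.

P_all ≈ 3830 kN

q = γ·D_f = 16.4 × 2.3 = 37.72 kPa.
For the ½γBN_γ term take γ' = 17.6 − 9.81 = 7.79 kN/m³ (soil below base is submerged).
c·N_c·s_c = 16.6 × 15.9 × 1.07 = 282.42 kPa
q·N_q = 37.72 × 7.14 = 269.32 kPa
0.5·γ·B·N_γ·s_γ = 0.5 × 7.79 × 2.35 × 6.28 × 0.93 = 53.459 kPa
q_ult = 282.42 + 269.32 + 53.459 = 605.2 kPa.
Gross allowable pressure q_all = 605.2 / 2.5 = 242.08 kPa.
Footing area = 15.839 m², so allowable column load = 242.08 × 15.839 = 3834.3 kN.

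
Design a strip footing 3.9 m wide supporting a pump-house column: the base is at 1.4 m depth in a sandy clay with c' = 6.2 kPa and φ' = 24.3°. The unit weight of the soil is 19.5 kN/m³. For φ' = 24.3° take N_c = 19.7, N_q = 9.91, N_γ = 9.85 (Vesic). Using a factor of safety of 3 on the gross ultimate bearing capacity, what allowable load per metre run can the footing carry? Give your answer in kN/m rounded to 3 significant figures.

q = γ·D_f = 19.5 × 1.4 = 27.3 kPa.
c·N_c = 6.2 × 19.7 = 122.14 kPa
q·N_q = 27.3 × 9.91 = 270.54 kPa
0.5·γ·B·N_γ = 0.5 × 19.5 × 3.9 × 9.85 = 374.55 kPa
q_ult = 122.14 + 270.54 + 374.55 = 767.23 kPa.
Gross allowable pressure q_all = 767.23 / 3 = 255.74 kPa.
Allowable wall load = q_all × B = 255.74 × 3.9 = 997.4 kN per metre run.

≈ 997 kN/m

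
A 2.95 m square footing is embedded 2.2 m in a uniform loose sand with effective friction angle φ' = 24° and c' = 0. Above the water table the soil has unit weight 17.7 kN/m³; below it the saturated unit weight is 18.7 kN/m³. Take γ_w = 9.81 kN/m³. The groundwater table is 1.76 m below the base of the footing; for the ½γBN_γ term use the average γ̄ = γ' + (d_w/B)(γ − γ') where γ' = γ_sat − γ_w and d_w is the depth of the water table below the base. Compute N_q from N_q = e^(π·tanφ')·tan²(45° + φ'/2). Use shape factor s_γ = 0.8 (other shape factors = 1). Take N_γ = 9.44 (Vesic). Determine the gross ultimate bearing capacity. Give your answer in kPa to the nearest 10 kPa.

q_ult ≈ 530 kPa

tan24° = 0.4452, so N_q = e^(π×0.4452)·tan²(57°) = 4.05 × 2.371 = 9.6.
Effective surcharge at the founding depth q = γ·D_f = 17.7 × 2.2 = 38.94 kPa.
With d_w = 1.76 m < B, γ̄ = 8.89 + (1.76/2.95) × (17.7 − 8.89) = 14.146 kN/m³.
q_ult = q·N_q + 0.5·γ·B·N_γ·s_γ
     = 38.94 × 9.6034 + 0.5 × 14.146 × 2.95 × 9.44 × 0.8
     = 373.96 + 157.58 = 531.53 kPa.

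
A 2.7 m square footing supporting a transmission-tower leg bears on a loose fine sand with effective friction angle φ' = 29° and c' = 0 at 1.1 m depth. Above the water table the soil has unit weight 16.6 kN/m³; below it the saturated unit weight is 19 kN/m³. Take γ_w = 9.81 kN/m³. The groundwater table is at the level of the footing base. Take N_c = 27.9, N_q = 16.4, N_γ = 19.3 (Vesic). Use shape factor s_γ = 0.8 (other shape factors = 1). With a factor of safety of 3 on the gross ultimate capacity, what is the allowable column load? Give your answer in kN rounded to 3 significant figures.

Overburden at base level: q = 16.6 × 1.1 = 18.26 kPa.
Below the base the soil is submerged, so the ½γBN_γ term uses γ' = 19 − 9.81 = 9.19 kN/m³.
Surcharge term q·N_q = 18.26 × 16.4 = 299.46 kPa; self-weight term 0.5·γ·B·N_γ·s_γ = 0.5 × 9.19 × 2.7 × 19.3 × 0.8 = 191.56 kPa.
q_ult = 299.46 + 191.56 = 491.02 kPa.
Gross allowable pressure q_all = 491.02 / 3 = 163.67 kPa.
Footing area = 7.29 m², so allowable column load = 163.67 × 7.29 = 1193.2 kN.

P_all ≈ 1190 kN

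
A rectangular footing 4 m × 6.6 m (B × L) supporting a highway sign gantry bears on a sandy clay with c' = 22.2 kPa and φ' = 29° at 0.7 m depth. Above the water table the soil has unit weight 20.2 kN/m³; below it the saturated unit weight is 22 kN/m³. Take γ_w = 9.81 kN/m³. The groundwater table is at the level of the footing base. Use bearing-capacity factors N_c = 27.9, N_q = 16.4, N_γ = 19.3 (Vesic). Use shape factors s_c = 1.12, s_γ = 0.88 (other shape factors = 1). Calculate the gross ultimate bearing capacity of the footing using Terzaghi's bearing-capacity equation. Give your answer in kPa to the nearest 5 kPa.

q_ult ≈ 1340 kPa

q = γ·D_f = 20.2 × 0.7 = 14.14 kPa.
For the ½γBN_γ term take γ' = 22 − 9.81 = 12.19 kN/m³ (soil below base is submerged).
c·N_c·s_c = 22.2 × 27.9 × 1.12 = 693.71 kPa
q·N_q = 14.14 × 16.4 = 231.9 kPa
0.5·γ·B·N_γ·s_γ = 0.5 × 12.19 × 4 × 19.3 × 0.88 = 414.07 kPa
q_ult = 693.71 + 231.9 + 414.07 = 1339.7 kPa.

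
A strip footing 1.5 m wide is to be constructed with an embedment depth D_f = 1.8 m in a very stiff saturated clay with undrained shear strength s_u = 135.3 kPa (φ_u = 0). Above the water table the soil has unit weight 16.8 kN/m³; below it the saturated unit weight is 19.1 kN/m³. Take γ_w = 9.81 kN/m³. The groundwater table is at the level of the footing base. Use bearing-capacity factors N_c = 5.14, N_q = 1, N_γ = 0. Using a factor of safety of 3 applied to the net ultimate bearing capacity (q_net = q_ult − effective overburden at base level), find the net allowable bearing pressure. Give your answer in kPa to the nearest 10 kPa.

q = γ·D_f = 16.8 × 1.8 = 30.24 kPa.
c·N_c = 135.3 × 5.14 = 695.44 kPa
q·N_q = 30.24 × 1 = 30.24 kPa
q_ult = 695.44 + 30.24 = 725.68 kPa.
Net ultimate: q_net = 725.68 − 30.24 = 695.44 kPa.
q_all(net) = 695.44 / 3 = 231.81 kPa.

q_all(net) ≈ 230 kPa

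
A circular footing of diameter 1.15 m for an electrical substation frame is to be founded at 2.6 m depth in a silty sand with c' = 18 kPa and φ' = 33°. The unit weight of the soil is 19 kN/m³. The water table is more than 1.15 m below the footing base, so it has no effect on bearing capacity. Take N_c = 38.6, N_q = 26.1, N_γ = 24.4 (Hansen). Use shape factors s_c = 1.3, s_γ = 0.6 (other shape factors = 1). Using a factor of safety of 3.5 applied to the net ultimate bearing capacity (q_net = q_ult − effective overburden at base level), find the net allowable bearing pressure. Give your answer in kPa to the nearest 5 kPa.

q_all(net) ≈ 660 kPa

Overburden at base level: q = 19 × 2.6 = 49.4 kPa.
Cohesion term c·N_c·s_c = 18 × 38.6 × 1.3 = 903.24 kPa; surcharge term q·N_q = 49.4 × 26.1 = 1289.3 kPa; self-weight term 0.5·γ·B·N_γ·s_γ = 0.5 × 19 × 1.15 × 24.4 × 0.6 = 159.94 kPa.
q_ult = 903.24 + 1289.3 + 159.94 = 2352.5 kPa.
Net ultimate: q_net = 2352.5 − 49.4 = 2303.1 kPa.
q_all(net) = 2303.1 / 3.5 = 658.03 kPa.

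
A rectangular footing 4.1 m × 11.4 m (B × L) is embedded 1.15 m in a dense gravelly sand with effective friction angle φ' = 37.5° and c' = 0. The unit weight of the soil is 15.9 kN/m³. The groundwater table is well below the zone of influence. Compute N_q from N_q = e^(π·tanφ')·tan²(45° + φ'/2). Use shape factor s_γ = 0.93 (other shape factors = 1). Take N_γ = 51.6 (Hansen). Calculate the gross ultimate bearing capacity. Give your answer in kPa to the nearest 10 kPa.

tan37.5° = 0.7673, so N_q = e^(π×0.7673)·tan²(63.75°) = 11.141 × 4.112 = 45.81.
Overburden at base level: q = 15.9 × 1.15 = 18.285 kPa.
Surcharge term q·N_q = 18.285 × 45.811 = 837.66 kPa; self-weight term 0.5·γ·B·N_γ·s_γ = 0.5 × 15.9 × 4.1 × 51.6 × 0.93 = 1564.2 kPa.
q_ult = 837.66 + 1564.2 = 2401.8 kPa.

q_ult ≈ 2400 kPa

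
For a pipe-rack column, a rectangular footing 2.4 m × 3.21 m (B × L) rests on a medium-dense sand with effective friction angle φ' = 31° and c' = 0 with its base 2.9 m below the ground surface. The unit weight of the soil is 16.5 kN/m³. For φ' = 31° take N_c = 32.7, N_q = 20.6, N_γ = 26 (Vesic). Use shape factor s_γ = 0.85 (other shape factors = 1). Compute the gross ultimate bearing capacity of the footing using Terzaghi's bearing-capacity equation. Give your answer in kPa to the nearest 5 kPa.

q_ult ≈ 1425 kPa

Overburden at base level: q = 16.5 × 2.9 = 47.85 kPa.
Surcharge term q·N_q = 47.85 × 20.6 = 985.71 kPa; self-weight term 0.5·γ·B·N_γ·s_γ = 0.5 × 16.5 × 2.4 × 26 × 0.85 = 437.58 kPa.
q_ult = 985.71 + 437.58 = 1423.3 kPa.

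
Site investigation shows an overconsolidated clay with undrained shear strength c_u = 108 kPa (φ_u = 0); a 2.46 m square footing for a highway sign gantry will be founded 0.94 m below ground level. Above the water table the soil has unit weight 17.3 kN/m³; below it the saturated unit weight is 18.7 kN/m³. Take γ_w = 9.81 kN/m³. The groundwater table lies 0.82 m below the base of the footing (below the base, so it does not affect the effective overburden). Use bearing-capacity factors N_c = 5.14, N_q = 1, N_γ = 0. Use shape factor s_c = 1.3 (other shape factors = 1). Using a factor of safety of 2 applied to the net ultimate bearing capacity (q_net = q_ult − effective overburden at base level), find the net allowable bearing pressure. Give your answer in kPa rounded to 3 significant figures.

q_all(net) ≈ 361 kPa

Effective surcharge at the founding depth q = γ·D_f = 17.3 × 0.94 = 16.262 kPa.
q_ult = c·N_c·s_c + q·N_q
     = 108 × 5.14 × 1.3 + 16.262 × 1
     = 721.66 + 16.262 = 737.92 kPa.
Net ultimate: q_net = 737.92 − 16.262 = 721.66 kPa.
q_all(net) = 721.66 / 2 = 360.83 kPa.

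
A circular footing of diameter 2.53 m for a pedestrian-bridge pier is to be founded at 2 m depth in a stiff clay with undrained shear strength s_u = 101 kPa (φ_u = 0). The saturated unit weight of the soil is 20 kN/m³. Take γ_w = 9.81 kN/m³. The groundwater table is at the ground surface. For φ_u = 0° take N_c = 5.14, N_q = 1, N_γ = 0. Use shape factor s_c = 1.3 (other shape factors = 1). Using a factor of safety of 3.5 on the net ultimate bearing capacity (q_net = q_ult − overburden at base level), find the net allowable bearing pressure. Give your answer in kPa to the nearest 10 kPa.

With the water table at the surface the whole profile is submerged: γ' = 20 − 9.81 = 10.19 kN/m³, so q = γ'·D_f = 20.38 kPa.
q_ult = c·N_c·s_c + q·N_q
     = 101 × 5.14 × 1.3 + 20.38 × 1
     = 674.88 + 20.38 = 695.26 kPa.
q_net = 695.26 − 20.38 = 674.88 kPa.
q_all(net) = 674.88 / 3.5 = 192.82 kPa.

q_all(net) ≈ 190 kPa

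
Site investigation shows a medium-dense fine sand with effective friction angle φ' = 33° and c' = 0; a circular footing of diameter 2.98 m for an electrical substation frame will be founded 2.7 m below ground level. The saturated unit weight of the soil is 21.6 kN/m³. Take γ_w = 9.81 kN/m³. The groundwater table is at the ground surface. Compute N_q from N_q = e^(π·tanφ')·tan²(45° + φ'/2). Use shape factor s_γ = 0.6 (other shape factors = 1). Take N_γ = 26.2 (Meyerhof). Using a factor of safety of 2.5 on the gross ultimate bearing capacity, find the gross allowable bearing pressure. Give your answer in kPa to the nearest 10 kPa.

N_q = e^(π·tan33°)·tan²(61.5°) = 26.09.
Water table at ground surface, so effective unit weight γ' = 21.6 − 9.81 = 11.79 kN/m³ is used throughout; overburden q = 11.79 × 2.7 = 31.833 kPa; the same γ' applies in the ½γBN_γ term.
Surcharge term q·N_q = 31.833 × 26.092 = 830.59 kPa; self-weight term 0.5·γ·B·N_γ·s_γ = 0.5 × 11.79 × 2.98 × 26.2 × 0.6 = 276.15 kPa.
q_ult = 830.59 + 276.15 = 1106.7 kPa.
q_all = 1106.7 / 2.5 = 442.7 kPa.

q_all ≈ 440 kPa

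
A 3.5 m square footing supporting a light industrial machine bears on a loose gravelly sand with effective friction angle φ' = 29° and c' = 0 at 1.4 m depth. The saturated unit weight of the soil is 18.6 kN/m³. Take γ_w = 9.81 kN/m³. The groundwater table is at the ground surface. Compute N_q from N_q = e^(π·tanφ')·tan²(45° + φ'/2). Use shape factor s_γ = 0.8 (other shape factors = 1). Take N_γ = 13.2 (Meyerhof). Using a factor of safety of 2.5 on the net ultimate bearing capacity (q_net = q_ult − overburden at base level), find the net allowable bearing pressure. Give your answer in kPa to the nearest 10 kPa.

q_all(net) ≈ 140 kPa

N_q = e^(π·tan29°)·tan²(59.5°) = 16.44.
Water table at ground surface, so effective unit weight γ' = 18.6 − 9.81 = 8.79 kN/m³ is used throughout; overburden q = 8.79 × 1.4 = 12.306 kPa; the same γ' applies in the ½γBN_γ term.
Surcharge term q·N_q = 12.306 × 16.443 = 202.35 kPa; self-weight term 0.5·γ·B·N_γ·s_γ = 0.5 × 8.79 × 3.5 × 13.2 × 0.8 = 162.44 kPa.
q_ult = 202.35 + 162.44 = 364.79 kPa.
q_net = 364.79 − 12.306 = 352.48 kPa.
q_all(net) = 352.48 / 2.5 = 140.99 kPa.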